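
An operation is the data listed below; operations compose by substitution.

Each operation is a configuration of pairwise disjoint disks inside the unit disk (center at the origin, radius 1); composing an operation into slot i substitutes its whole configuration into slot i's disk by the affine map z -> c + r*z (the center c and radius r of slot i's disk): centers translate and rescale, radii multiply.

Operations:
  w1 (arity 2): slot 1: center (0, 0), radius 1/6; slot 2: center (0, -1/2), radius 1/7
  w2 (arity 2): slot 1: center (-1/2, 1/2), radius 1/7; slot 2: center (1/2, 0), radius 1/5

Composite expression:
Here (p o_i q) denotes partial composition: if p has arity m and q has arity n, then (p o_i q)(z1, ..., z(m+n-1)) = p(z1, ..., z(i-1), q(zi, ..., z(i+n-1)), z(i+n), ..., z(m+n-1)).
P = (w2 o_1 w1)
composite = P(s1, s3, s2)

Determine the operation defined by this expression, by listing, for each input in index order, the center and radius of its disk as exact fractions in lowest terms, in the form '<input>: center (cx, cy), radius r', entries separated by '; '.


s1: center (-1/2, 1/2), radius 1/42; s2: center (1/2, 0), radius 1/5; s3: center (-1/2, 3/7), radius 1/49

Nesting under w2 composes maps z -> c + r*z down each s-path.
s1: after 2 affine steps, its disk has center (-1/2, 1/2), radius 1/42
s3: after 2 affine steps, its disk has center (-1/2, 3/7), radius 1/49
s2: after 1 affine step, its disk has center (1/2, 0), radius 1/5


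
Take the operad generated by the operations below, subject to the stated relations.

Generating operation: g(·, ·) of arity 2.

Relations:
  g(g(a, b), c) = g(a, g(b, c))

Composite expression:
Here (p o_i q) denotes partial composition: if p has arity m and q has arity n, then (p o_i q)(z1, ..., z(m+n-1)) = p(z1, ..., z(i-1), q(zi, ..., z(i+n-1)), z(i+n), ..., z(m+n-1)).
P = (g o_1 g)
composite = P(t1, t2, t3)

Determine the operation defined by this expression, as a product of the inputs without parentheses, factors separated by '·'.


t1 · t2 · t3

Under associativity of g, the answer is the t's in reading order.
g(t1, t2) spells out as t1 · t2
g(g(t1, t2), t3) spells out as t1 · t2 · t3


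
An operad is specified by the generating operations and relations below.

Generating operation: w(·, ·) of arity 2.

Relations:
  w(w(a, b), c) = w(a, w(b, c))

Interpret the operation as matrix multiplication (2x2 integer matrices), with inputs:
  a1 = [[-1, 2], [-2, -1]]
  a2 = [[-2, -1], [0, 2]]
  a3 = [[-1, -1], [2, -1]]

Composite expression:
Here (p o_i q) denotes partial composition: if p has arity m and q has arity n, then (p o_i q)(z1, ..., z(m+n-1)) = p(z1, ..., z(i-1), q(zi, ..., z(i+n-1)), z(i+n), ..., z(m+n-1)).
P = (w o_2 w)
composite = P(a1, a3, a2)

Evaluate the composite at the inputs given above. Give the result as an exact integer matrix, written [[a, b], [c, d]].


[[-10, -7], [0, 6]]


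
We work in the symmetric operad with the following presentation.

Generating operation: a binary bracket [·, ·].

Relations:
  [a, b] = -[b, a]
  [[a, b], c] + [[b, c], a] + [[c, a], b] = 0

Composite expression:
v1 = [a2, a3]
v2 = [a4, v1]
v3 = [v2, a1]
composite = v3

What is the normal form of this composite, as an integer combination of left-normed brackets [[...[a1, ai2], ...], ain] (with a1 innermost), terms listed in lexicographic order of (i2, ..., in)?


A multilinear Lie element is pinned by a1-initial words (a1 innermost).
Composite bracket: [[a4, [a2, a3]], a1]
Full expansion: 8 signed words from ab - ba (2^3 = 8).
Coefficients come from the a1-initial words:
  the word a1a2a3a4 carries sign +1 and contributes +[[[a1, a2], a3], a4]
  the word a1a3a2a4 carries sign -1 and contributes -[[[a1, a3], a2], a4]
  the word a1a4a2a3 carries sign -1 and contributes -[[[a1, a4], a2], a3]
  the word a1a4a3a2 carries sign +1 and contributes +[[[a1, a4], a3], a2]

[[[a1, a2], a3], a4] - [[[a1, a3], a2], a4] - [[[a1, a4], a2], a3] + [[[a1, a4], a3], a2]


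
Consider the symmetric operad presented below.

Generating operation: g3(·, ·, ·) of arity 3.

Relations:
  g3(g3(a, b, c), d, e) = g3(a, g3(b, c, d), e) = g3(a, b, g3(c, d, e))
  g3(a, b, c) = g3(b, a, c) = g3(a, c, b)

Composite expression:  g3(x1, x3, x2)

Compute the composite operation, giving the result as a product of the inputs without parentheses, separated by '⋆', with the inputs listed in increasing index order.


x1 ⋆ x2 ⋆ x3

Reordering under g3 is free, so list the x-inputs canonically.
g3(x1, x3, x2) flattens to x1 ⋆ x3 ⋆ x2
commutativity sorts the factors: x1 ⋆ x2 ⋆ x3


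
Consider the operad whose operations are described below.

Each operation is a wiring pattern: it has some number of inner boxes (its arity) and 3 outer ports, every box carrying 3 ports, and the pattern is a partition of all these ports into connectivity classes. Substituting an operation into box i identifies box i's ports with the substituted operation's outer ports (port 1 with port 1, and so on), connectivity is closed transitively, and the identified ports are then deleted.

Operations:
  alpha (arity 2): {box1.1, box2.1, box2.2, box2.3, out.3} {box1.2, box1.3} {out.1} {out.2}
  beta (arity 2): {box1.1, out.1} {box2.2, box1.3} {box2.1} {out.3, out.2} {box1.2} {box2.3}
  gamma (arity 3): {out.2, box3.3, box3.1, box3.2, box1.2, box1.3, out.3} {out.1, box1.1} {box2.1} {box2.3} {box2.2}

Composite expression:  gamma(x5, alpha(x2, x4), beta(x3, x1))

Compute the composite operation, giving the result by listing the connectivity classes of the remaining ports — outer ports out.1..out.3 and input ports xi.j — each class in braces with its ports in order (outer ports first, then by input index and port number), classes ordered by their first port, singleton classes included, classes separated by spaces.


{out.1, x5.1} {out.2, out.3, x3.1, x5.2, x5.3} {x1.1} {x1.2, x3.3} {x1.3} {x2.1, x4.1, x4.2, x4.3} {x2.2, x2.3} {x3.2}


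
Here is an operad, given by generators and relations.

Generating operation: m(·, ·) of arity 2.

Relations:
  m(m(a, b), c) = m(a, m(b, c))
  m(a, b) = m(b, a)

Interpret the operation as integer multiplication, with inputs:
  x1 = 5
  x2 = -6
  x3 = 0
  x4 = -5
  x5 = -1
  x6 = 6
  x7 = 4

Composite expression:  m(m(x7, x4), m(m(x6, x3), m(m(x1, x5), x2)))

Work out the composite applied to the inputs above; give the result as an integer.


0

m(x7, x4) = -20
m(x6, x3) = 0
m(x1, x5) = -5
m(m(x1, x5), x2) = 30
m(m(x6, x3), m(m(x1, x5), x2)) = 0
m(m(x7, x4), m(m(x6, x3), m(m(x1, x5), x2))) = 0


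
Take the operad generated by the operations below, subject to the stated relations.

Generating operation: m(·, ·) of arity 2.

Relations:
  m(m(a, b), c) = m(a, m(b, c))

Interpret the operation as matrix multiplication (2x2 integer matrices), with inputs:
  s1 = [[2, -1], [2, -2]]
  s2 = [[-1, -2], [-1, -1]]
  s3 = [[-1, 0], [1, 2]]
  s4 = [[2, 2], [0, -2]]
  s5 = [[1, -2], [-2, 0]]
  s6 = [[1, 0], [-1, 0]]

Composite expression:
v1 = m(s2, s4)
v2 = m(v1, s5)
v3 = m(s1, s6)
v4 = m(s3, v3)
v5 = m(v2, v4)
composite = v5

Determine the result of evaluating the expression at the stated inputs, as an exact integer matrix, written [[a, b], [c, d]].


m(s2, s4) = [[-2, 2], [-2, 0]]
m(m(s2, s4), s5) = [[-6, 4], [-2, 4]]
m(s1, s6) = [[3, 0], [4, 0]]
m(s3, m(s1, s6)) = [[-3, 0], [11, 0]]
m(m(m(s2, s4), s5), m(s3, m(s1, s6))) = [[62, 0], [50, 0]]

[[62, 0], [50, 0]]


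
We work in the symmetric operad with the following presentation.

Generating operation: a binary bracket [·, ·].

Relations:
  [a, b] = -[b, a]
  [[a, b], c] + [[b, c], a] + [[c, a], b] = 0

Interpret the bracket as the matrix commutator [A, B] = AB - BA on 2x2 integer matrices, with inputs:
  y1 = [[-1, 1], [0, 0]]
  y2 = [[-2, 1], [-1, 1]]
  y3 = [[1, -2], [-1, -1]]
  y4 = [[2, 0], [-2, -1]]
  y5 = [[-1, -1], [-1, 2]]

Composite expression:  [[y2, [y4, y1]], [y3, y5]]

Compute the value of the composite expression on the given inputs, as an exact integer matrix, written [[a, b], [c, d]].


[[-49, -54], [-46, 49]]

[y4, y1] = [[2, 3], [2, -2]]
[y2, [y4, y1]] = [[5, -13], [2, -5]]
[y3, y5] = [[1, -8], [5, -1]]
[[y2, [y4, y1]], [y3, y5]] = [[-49, -54], [-46, 49]]


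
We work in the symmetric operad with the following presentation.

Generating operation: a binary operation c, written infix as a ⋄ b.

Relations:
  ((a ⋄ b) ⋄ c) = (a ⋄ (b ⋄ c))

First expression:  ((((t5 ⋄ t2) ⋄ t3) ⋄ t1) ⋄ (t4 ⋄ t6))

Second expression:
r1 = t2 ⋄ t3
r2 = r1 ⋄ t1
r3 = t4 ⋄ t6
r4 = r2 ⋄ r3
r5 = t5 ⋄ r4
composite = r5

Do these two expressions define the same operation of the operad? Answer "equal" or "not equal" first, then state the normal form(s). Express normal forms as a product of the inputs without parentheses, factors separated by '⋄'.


equal — both sides give t5 ⋄ t2 ⋄ t3 ⋄ t1 ⋄ t4 ⋄ t6

In normal form, the first expression is t5 ⋄ t2 ⋄ t3 ⋄ t1 ⋄ t4 ⋄ t6
In normal form, the second expression is t5 ⋄ t2 ⋄ t3 ⋄ t1 ⋄ t4 ⋄ t6
Both agree, so they are equal.


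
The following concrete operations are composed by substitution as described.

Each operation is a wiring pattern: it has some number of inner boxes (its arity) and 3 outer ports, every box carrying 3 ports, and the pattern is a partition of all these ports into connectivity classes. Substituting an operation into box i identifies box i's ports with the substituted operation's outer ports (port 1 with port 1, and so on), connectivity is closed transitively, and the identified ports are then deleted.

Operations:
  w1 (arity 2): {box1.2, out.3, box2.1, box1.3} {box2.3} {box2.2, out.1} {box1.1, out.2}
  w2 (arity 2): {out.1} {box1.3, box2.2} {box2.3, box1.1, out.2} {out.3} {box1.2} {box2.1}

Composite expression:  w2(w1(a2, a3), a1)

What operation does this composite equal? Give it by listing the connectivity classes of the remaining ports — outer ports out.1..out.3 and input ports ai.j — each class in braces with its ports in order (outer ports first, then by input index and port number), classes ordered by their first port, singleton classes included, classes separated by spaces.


{out.1} {out.2, a1.3, a3.2} {out.3} {a1.1} {a1.2, a2.2, a2.3, a3.1} {a2.1} {a3.3}

Connectivity passes through glued w2-boundaries; trace each wire chain.
after w1, the pattern on (a2, a3) reads {out.1, a3.2} {out.2, a2.1} {out.3, a2.2, a2.3, a3.1} {a3.3} (out.j = its outer ports)
after w2, the pattern on (a2, a3, a1) reads {out.1} {out.2, a1.3, a3.2} {out.3} {a1.1} {a1.2, a2.2, a2.3, a3.1} {a2.1} {a3.3} (out.j = its outer ports)


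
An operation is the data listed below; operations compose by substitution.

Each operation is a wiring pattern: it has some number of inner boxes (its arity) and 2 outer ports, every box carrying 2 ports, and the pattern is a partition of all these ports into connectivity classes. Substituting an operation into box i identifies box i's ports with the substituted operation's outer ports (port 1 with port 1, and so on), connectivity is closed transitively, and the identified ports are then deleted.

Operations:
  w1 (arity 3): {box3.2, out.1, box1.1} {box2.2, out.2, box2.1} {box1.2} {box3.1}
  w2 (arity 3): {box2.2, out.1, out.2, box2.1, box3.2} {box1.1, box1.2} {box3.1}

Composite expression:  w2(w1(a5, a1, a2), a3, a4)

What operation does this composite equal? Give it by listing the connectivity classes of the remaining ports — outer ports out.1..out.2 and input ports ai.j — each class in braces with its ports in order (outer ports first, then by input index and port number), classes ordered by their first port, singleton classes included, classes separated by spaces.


{out.1, out.2, a3.1, a3.2, a4.2} {a1.1, a1.2, a2.2, a5.1} {a2.1} {a4.1} {a5.2}

Two ports join when wires chain via w2-identified ports.
through w1, on inputs (a5, a1, a2): {out.1, a2.2, a5.1} {out.2, a1.1, a1.2} {a2.1} {a5.2} (out.j = stage outer ports)
through w2, on inputs (a5, a1, a2, a3, a4): {out.1, out.2, a3.1, a3.2, a4.2} {a1.1, a1.2, a2.2, a5.1} {a2.1} {a4.1} {a5.2} (out.j = stage outer ports)


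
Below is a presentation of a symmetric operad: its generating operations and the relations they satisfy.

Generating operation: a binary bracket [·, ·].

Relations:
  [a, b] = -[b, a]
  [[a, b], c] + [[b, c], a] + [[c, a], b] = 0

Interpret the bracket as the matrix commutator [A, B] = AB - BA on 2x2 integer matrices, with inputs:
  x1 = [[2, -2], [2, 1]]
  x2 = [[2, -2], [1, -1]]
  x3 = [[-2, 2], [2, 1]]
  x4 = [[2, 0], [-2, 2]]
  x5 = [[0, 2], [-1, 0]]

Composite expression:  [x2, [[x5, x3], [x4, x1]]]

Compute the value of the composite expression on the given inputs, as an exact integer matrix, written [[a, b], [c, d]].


[x5, x3] = [[6, 6], [3, -6]]
[x4, x1] = [[-4, 0], [-2, 4]]
[[x5, x3], [x4, x1]] = [[-12, 48], [0, 12]]
[x2, [[x5, x3], [x4, x1]]] = [[-48, 96], [-24, 48]]

[[-48, 96], [-24, 48]]


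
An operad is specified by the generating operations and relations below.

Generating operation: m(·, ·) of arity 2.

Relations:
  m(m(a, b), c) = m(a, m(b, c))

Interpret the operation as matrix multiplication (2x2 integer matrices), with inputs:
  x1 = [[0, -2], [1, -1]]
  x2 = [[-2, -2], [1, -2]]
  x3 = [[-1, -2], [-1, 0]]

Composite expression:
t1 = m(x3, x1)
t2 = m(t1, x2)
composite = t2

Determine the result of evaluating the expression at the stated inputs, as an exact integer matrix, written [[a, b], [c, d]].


[[8, -4], [2, -4]]


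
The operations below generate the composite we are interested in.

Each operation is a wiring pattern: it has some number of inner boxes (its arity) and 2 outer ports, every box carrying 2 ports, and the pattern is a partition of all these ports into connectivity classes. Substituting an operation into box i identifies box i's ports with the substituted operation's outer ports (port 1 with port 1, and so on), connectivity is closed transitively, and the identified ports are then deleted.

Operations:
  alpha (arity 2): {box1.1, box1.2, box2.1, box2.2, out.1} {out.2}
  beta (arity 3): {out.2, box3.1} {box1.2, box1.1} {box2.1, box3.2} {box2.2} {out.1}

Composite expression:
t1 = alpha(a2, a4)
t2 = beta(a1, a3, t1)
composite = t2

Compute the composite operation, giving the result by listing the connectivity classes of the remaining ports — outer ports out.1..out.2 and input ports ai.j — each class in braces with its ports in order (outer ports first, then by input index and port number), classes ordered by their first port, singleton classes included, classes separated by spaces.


{out.1} {out.2, a2.1, a2.2, a4.1, a4.2} {a1.1, a1.2} {a3.1} {a3.2}

Treat the ports identified at beta as solder joints: merge, then drop.
through alpha, on inputs (a2, a4): {out.1, a2.1, a2.2, a4.1, a4.2} {out.2} (out.j = stage outer ports)
through beta, on inputs (a1, a3, a2, a4): {out.1} {out.2, a2.1, a2.2, a4.1, a4.2} {a1.1, a1.2} {a3.1} {a3.2} (out.j = stage outer ports)


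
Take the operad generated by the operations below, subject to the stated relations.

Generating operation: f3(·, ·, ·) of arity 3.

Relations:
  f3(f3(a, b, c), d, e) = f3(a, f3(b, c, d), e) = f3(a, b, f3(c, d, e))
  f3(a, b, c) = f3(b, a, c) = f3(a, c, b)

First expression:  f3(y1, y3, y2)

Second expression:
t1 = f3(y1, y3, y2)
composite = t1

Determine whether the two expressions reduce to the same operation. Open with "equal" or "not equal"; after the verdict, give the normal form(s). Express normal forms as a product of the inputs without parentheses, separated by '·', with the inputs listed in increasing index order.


Normal form of the first expression: y1 · y2 · y3
Normal form of the second expression: y1 · y2 · y3
Both agree, so they are equal.

equal: each reduces to y1 · y2 · y3


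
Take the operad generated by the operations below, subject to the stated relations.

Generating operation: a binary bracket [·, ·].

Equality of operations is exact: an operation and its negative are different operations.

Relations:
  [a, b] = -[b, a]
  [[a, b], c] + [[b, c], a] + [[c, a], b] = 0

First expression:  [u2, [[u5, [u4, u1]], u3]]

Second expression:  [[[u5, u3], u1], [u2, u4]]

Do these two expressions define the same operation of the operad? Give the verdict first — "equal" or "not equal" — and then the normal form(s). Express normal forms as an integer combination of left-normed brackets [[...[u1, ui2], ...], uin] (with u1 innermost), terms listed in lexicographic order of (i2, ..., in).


The first expression reduces to -[[[[u1, u4], u5], u3], u2]
The second expression reduces to [[[[u1, u3], u5], u2], u4] - [[[[u1, u3], u5], u4], u2] - [[[[u1, u5], u3], u2], u4] + [[[[u1, u5], u3], u4], u2]
Different reductions; not equal.

not equal — first -[[[[u1, u4], u5], u3], u2], second [[[[u1, u3], u5], u2], u4] - [[[[u1, u3], u5], u4], u2] - [[[[u1, u5], u3], u2], u4] + [[[[u1, u5], u3], u4], u2]


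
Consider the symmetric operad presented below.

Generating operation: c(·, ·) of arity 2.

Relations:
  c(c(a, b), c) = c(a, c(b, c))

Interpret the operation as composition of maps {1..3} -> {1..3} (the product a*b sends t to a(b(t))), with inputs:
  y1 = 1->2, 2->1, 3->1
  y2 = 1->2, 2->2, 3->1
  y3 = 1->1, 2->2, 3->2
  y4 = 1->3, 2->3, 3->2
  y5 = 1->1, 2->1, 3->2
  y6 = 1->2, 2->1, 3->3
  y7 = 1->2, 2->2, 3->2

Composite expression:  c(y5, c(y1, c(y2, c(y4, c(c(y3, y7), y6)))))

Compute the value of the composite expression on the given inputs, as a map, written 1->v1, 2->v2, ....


1->1, 2->1, 3->1

c(y3, y7) = 1->2, 2->2, 3->2
c(c(y3, y7), y6) = 1->2, 2->2, 3->2
c(y4, c(c(y3, y7), y6)) = 1->3, 2->3, 3->3
c(y2, c(y4, c(c(y3, y7), y6))) = 1->1, 2->1, 3->1
c(y1, c(y2, c(y4, c(c(y3, y7), y6)))) = 1->2, 2->2, 3->2
c(y5, c(y1, c(y2, c(y4, c(c(y3, y7), y6))))) = 1->1, 2->1, 3->1


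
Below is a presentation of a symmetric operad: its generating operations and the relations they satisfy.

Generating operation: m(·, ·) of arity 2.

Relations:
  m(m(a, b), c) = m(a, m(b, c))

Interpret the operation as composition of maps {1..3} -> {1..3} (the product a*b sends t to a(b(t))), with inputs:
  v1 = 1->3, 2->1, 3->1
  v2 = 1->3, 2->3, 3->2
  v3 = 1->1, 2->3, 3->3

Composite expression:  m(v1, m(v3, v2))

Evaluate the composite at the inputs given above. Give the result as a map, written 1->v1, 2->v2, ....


1->1, 2->1, 3->1

m(v3, v2) = 1->3, 2->3, 3->3
m(v1, m(v3, v2)) = 1->1, 2->1, 3->1


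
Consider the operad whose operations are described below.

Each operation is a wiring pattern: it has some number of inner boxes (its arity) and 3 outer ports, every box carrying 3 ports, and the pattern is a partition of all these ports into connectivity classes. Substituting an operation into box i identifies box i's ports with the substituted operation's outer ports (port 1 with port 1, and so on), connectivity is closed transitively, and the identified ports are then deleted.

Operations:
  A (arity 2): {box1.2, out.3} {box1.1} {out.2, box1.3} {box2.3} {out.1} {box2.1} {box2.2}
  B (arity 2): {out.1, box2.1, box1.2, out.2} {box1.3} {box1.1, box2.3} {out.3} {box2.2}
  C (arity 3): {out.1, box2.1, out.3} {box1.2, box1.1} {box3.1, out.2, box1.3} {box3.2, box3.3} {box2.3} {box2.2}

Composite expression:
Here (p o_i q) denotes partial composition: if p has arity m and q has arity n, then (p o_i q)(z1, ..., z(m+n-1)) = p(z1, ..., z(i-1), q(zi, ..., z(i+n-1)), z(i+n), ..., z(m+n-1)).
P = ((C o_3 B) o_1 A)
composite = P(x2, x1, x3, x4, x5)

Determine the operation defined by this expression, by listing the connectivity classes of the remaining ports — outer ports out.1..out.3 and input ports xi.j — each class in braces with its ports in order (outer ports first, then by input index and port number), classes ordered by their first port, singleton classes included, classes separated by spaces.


{out.1, out.3, x3.1} {out.2, x2.2, x4.2, x5.1} {x1.1} {x1.2} {x1.3} {x2.1} {x2.3} {x3.2} {x3.3} {x4.1, x5.3} {x4.3} {x5.2}

Substituting into C glues patterns; closure does the rest.
through A, on inputs (x2, x1): {out.1} {out.2, x2.3} {out.3, x2.2} {x1.1} {x1.2} {x1.3} {x2.1} (out.j = stage outer ports)
through B, on inputs (x4, x5): {out.1, out.2, x4.2, x5.1} {out.3} {x4.1, x5.3} {x4.3} {x5.2} (out.j = stage outer ports)
through C, on inputs (x2, x1, x3, x4, x5): {out.1, out.3, x3.1} {out.2, x2.2, x4.2, x5.1} {x1.1} {x1.2} {x1.3} {x2.1} {x2.3} {x3.2} {x3.3} {x4.1, x5.3} {x4.3} {x5.2} (out.j = stage outer ports)


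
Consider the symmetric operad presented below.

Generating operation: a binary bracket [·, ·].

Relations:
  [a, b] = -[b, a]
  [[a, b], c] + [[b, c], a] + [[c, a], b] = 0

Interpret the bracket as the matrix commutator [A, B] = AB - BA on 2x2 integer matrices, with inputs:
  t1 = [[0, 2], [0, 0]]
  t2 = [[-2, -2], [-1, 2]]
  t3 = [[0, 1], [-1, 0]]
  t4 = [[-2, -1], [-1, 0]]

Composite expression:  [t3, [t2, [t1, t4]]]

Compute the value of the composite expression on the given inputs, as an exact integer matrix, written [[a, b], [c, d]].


[[-20, -8], [-8, 20]]


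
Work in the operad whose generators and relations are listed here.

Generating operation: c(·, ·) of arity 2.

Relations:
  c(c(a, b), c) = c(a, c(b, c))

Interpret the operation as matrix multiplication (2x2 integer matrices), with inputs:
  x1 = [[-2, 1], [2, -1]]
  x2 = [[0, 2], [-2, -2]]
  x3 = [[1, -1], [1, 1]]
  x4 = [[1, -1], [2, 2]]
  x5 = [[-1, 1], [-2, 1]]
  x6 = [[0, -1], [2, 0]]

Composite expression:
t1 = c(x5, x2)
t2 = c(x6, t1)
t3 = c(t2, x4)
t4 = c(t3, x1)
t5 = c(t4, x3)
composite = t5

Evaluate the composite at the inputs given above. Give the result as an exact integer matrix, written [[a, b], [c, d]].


[[-4, 12], [8, -24]]


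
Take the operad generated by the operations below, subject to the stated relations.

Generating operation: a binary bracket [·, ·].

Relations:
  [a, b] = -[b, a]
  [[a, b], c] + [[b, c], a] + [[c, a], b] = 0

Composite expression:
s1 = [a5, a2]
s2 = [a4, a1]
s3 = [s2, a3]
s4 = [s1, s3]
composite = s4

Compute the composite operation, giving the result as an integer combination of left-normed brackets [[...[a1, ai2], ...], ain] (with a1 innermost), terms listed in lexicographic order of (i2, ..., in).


-[[[[a1, a4], a3], a2], a5] + [[[[a1, a4], a3], a5], a2]

A multilinear Lie element is pinned by a1-initial words (a1 innermost).
Composite bracket: [[a5, a2], [[a4, a1], a3]]
The bracket unfolds into 16 signed words via [a, b] = ab - ba (2^4 = 16).
Only words starting with a1 matter:
  a1a4a3a2a5 appears with sign -1, giving the term -[[[[a1, a4], a3], a2], a5]
  a1a4a3a5a2 appears with sign +1, giving the term +[[[[a1, a4], a3], a5], a2]


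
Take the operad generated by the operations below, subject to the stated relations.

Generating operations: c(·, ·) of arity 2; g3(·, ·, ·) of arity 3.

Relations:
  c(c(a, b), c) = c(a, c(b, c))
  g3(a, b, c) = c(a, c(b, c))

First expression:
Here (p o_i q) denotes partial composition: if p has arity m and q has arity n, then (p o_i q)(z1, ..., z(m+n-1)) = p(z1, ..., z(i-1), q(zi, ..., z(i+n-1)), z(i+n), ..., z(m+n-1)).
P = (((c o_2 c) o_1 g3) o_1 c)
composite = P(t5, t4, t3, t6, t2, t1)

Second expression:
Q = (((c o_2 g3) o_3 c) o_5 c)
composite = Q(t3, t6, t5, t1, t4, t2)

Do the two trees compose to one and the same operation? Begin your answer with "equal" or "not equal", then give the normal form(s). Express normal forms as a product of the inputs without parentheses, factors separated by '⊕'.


The first expression, normalized: t5 ⊕ t4 ⊕ t3 ⊕ t6 ⊕ t2 ⊕ t1
The second expression, normalized: t3 ⊕ t6 ⊕ t5 ⊕ t1 ⊕ t4 ⊕ t2
Distinct normal forms: not equal.

not equal: they reduce to t5 ⊕ t4 ⊕ t3 ⊕ t6 ⊕ t2 ⊕ t1 and t3 ⊕ t6 ⊕ t5 ⊕ t1 ⊕ t4 ⊕ t2


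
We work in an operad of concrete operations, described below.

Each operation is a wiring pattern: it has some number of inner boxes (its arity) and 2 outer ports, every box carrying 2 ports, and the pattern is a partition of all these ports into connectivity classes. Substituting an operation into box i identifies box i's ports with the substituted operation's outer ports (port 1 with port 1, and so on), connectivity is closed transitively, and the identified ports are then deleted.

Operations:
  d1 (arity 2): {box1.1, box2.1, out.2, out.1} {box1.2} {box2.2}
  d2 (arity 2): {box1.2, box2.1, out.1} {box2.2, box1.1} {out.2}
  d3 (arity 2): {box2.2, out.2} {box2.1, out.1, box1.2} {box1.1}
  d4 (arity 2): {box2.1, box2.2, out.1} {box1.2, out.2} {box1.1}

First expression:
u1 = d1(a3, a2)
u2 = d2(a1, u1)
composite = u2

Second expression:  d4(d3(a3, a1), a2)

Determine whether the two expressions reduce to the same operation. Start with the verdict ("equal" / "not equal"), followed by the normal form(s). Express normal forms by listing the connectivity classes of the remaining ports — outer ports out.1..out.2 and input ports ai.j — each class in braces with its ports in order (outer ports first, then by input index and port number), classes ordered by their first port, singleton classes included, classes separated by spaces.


not equal — first {out.1, a1.1, a1.2, a2.1, a3.1} {out.2} {a2.2} {a3.2}, second {out.1, a2.1, a2.2} {out.2, a1.2} {a1.1, a3.2} {a3.1}

Reducing the first expression gives {out.1, a1.1, a1.2, a2.1, a3.1} {out.2} {a2.2} {a3.2}
Reducing the second expression gives {out.1, a2.1, a2.2} {out.2, a1.2} {a1.1, a3.2} {a3.1}
Different reductions; not equal.


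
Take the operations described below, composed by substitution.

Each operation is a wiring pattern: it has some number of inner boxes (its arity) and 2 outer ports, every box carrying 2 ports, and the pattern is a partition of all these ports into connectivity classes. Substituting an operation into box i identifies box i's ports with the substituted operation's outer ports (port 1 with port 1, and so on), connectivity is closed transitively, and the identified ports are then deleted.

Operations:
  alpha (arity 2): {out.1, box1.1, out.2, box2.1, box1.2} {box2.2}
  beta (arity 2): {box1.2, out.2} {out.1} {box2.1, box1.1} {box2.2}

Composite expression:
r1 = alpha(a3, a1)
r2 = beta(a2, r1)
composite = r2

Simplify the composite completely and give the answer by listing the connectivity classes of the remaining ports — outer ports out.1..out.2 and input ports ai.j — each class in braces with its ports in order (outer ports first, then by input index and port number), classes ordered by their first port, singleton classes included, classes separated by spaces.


{out.1} {out.2, a2.2} {a1.1, a2.1, a3.1, a3.2} {a1.2}

Two ports join when wires chain via beta-identified ports.
composing alpha on (a3, a1), with out.j its own outer ports: {out.1, out.2, a1.1, a3.1, a3.2} {a1.2}
composing beta on (a2, a3, a1), with out.j its own outer ports: {out.1} {out.2, a2.2} {a1.1, a2.1, a3.1, a3.2} {a1.2}


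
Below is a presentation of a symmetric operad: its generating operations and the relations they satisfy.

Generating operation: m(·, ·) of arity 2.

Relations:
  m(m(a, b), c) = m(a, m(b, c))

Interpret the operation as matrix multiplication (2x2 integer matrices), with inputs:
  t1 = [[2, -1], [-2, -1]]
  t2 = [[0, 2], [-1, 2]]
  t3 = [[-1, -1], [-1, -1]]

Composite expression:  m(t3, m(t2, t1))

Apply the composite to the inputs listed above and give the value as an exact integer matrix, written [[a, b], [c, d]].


[[10, 3], [10, 3]]

m(t2, t1) = [[-4, -2], [-6, -1]]
m(t3, m(t2, t1)) = [[10, 3], [10, 3]]


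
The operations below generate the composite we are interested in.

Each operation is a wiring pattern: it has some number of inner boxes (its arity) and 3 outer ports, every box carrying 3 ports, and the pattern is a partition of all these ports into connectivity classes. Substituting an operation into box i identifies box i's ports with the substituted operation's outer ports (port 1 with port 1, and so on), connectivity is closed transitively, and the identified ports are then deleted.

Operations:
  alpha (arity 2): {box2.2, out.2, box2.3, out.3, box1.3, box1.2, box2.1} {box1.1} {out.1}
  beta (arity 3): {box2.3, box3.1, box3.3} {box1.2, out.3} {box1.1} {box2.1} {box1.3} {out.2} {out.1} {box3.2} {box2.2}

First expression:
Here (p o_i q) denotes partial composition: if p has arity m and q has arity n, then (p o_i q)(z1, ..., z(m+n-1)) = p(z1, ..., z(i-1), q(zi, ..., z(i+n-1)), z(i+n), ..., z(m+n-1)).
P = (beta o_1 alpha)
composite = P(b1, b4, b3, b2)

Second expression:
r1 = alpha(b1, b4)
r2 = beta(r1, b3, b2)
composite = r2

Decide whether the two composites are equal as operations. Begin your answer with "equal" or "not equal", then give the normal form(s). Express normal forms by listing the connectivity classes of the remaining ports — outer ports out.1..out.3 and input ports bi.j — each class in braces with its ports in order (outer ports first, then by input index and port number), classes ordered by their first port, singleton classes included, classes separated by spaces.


equal — both sides give {out.1} {out.2} {out.3, b1.2, b1.3, b4.1, b4.2, b4.3} {b1.1} {b2.1, b2.3, b3.3} {b2.2} {b3.1} {b3.2}

In normal form, the first expression is {out.1} {out.2} {out.3, b1.2, b1.3, b4.1, b4.2, b4.3} {b1.1} {b2.1, b2.3, b3.3} {b2.2} {b3.1} {b3.2}
In normal form, the second expression is {out.1} {out.2} {out.3, b1.2, b1.3, b4.1, b4.2, b4.3} {b1.1} {b2.1, b2.3, b3.3} {b2.2} {b3.1} {b3.2}
The normal forms match — equal.


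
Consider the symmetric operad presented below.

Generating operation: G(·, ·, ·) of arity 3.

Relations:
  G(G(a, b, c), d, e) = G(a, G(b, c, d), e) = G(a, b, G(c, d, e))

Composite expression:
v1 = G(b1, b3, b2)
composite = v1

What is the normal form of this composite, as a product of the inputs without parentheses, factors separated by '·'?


b1 · b3 · b2


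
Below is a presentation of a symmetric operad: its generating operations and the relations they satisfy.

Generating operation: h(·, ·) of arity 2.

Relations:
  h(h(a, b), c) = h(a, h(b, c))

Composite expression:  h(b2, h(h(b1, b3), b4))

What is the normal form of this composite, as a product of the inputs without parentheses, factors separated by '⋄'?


b2 ⋄ b1 ⋄ b3 ⋄ b4

All parenthesizations of h agree; list the b-inputs left to right.
h(b1, b3) linearizes to b1 ⋄ b3
h(h(b1, b3), b4) linearizes to b1 ⋄ b3 ⋄ b4
h(b2, h(h(b1, b3), b4)) linearizes to b2 ⋄ b1 ⋄ b3 ⋄ b4


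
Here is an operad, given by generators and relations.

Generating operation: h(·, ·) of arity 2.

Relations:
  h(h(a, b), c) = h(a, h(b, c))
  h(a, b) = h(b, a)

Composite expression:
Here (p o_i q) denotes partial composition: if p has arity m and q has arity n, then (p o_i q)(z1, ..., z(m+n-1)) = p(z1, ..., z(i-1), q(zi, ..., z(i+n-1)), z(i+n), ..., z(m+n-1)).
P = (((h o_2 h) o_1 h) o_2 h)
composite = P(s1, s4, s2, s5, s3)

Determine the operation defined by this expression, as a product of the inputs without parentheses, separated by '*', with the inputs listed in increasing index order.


Shape and order are irrelevant to h; the s-input set decides.
h(s4, s2) spells out as s4 * s2
h(s1, h(s4, s2)) spells out as s1 * s4 * s2
h(s5, s3) spells out as s5 * s3
h(h(s1, h(s4, s2)), h(s5, s3)) spells out as s1 * s4 * s2 * s5 * s3
the factors in increasing index order: s1 * s2 * s3 * s4 * s5

s1 * s2 * s3 * s4 * s5


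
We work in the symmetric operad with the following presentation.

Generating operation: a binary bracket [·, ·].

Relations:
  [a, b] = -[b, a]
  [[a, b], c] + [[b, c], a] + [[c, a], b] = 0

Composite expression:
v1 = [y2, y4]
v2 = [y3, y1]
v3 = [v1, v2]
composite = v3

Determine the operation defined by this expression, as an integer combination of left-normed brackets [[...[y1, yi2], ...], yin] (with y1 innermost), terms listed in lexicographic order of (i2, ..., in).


[[[y1, y3], y2], y4] - [[[y1, y3], y4], y2]

Antisymmetry and Jacobi reduce to y1-anchored left-normed brackets.
Composite bracket: [[y2, y4], [y3, y1]]
Full expansion: 8 signed words from ab - ba (2^3 = 8).
The y1-initial words carry the normal form:
  word y1y3y2y4 has sign +1, contributing +[[[y1, y3], y2], y4]
  word y1y3y4y2 has sign -1, contributing -[[[y1, y3], y4], y2]


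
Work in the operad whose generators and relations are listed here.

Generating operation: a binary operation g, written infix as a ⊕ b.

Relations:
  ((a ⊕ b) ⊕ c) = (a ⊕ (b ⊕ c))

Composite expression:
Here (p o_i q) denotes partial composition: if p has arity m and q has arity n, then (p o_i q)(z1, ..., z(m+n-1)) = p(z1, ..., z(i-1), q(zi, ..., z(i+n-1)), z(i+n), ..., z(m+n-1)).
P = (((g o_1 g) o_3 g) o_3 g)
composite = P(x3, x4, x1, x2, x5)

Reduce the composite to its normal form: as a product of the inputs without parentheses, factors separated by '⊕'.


x3 ⊕ x4 ⊕ x1 ⊕ x2 ⊕ x5

Associativity of g dissolves the nesting; only the x-input order survives.
(x3 ⊕ x4) flattens to x3 ⊕ x4
(x1 ⊕ x2) flattens to x1 ⊕ x2
((x1 ⊕ x2) ⊕ x5) flattens to x1 ⊕ x2 ⊕ x5
((x3 ⊕ x4) ⊕ ((x1 ⊕ x2) ⊕ x5)) flattens to x3 ⊕ x4 ⊕ x1 ⊕ x2 ⊕ x5


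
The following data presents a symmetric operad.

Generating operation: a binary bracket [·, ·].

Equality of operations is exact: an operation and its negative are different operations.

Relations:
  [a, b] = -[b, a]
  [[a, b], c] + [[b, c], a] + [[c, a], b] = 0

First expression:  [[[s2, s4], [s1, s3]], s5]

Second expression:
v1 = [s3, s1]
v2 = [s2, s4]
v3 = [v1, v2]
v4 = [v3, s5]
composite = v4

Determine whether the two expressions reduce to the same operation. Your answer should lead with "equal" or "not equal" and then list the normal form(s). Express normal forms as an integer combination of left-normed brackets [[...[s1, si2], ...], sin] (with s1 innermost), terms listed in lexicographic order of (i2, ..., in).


equal; both compose to -[[[[s1, s3], s2], s4], s5] + [[[[s1, s3], s4], s2], s5]

In normal form, the first expression is -[[[[s1, s3], s2], s4], s5] + [[[[s1, s3], s4], s2], s5]
In normal form, the second expression is -[[[[s1, s3], s2], s4], s5] + [[[[s1, s3], s4], s2], s5]
Both agree, so they are equal.


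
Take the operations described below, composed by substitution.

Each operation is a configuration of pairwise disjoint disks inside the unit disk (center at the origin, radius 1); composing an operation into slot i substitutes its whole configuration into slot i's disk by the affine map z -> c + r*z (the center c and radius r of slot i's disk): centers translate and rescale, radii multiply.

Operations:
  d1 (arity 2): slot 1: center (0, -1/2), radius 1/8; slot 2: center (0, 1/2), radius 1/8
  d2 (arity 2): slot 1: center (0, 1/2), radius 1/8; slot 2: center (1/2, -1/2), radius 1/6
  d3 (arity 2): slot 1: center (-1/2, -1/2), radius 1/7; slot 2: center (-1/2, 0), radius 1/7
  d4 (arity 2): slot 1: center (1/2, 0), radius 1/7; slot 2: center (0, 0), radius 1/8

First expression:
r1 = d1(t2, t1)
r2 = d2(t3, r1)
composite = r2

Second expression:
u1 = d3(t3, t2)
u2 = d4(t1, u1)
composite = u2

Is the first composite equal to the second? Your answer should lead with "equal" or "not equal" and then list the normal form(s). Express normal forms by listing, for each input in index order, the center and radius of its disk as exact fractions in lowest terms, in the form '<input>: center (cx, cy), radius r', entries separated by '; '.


Normal form of the first expression: t1: center (1/2, -5/12), radius 1/48; t2: center (1/2, -7/12), radius 1/48; t3: center (0, 1/2), radius 1/8
Normal form of the second expression: t1: center (1/2, 0), radius 1/7; t2: center (-1/16, 0), radius 1/56; t3: center (-1/16, -1/16), radius 1/56
No match — not equal.

not equal; the first gives t1: center (1/2, -5/12), radius 1/48; t2: center (1/2, -7/12), radius 1/48; t3: center (0, 1/2), radius 1/8 and the second t1: center (1/2, 0), radius 1/7; t2: center (-1/16, 0), radius 1/56; t3: center (-1/16, -1/16), radius 1/56


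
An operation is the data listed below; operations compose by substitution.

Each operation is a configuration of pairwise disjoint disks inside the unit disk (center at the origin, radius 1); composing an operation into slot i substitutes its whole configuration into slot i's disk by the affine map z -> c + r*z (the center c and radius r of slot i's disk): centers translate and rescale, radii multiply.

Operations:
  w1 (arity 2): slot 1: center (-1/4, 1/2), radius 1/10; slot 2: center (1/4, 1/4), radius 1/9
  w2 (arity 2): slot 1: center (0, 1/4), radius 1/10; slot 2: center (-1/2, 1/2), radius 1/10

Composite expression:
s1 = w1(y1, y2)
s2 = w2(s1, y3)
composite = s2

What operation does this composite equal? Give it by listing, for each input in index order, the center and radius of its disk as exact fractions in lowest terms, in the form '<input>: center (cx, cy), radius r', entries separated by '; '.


y1: center (-1/40, 3/10), radius 1/100; y2: center (1/40, 11/40), radius 1/90; y3: center (-1/2, 1/2), radius 1/10

Follow each y-input down from w2: c' goes to c + r*c', radius to r*r'.
input y1: composing its 2 substitution steps yields center (-1/40, 3/10), radius 1/100
input y2: composing its 2 substitution steps yields center (1/40, 11/40), radius 1/90
input y3: composing its 1 substitution step yields center (-1/2, 1/2), radius 1/10


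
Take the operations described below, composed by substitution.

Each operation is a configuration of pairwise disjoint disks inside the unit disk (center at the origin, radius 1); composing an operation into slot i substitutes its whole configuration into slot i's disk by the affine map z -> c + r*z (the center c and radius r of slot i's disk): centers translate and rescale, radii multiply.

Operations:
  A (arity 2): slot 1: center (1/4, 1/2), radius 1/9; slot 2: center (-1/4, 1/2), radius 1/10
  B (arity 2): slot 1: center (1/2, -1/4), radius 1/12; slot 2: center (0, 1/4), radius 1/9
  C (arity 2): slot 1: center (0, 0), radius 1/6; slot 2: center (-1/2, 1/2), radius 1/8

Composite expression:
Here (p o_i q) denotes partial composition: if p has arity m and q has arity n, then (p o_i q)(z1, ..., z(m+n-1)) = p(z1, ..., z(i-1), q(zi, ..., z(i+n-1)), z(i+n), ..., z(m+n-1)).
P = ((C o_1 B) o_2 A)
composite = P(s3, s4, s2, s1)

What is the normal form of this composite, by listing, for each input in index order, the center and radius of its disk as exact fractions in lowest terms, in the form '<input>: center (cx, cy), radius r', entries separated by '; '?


s1: center (-1/2, 1/2), radius 1/8; s2: center (-1/216, 11/216), radius 1/540; s3: center (1/12, -1/24), radius 1/72; s4: center (1/216, 11/216), radius 1/486

Each s-disk chains the slot maps above it in C; radii multiply.
s3: after 2 affine steps, its disk has center (1/12, -1/24), radius 1/72
s4: after 3 affine steps, its disk has center (1/216, 11/216), radius 1/486
s2: after 3 affine steps, its disk has center (-1/216, 11/216), radius 1/540
s1: after 1 affine step, its disk has center (-1/2, 1/2), radius 1/8


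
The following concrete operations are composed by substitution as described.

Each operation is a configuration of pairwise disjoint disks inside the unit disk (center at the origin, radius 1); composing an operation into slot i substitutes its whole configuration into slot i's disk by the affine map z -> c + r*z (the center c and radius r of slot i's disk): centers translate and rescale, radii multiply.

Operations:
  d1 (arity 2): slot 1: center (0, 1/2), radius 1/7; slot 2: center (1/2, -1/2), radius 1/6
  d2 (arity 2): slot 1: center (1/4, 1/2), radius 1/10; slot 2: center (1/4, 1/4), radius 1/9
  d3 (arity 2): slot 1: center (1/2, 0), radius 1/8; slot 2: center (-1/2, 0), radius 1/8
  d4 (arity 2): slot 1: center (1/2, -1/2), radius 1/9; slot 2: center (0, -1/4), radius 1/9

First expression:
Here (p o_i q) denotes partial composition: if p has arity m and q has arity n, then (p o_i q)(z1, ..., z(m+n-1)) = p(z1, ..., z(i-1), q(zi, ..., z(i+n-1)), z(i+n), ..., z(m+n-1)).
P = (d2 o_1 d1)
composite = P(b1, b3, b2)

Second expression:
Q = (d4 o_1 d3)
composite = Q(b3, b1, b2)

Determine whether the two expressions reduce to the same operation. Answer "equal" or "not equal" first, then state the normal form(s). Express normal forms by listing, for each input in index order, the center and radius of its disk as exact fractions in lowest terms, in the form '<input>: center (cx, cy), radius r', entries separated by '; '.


Normal form of the first expression: b1: center (1/4, 11/20), radius 1/70; b2: center (1/4, 1/4), radius 1/9; b3: center (3/10, 9/20), radius 1/60
Normal form of the second expression: b1: center (4/9, -1/2), radius 1/72; b2: center (0, -1/4), radius 1/9; b3: center (5/9, -1/2), radius 1/72
Distinct normal forms: not equal.

not equal; the first gives b1: center (1/4, 11/20), radius 1/70; b2: center (1/4, 1/4), radius 1/9; b3: center (3/10, 9/20), radius 1/60 and the second b1: center (4/9, -1/2), radius 1/72; b2: center (0, -1/4), radius 1/9; b3: center (5/9, -1/2), radius 1/72
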